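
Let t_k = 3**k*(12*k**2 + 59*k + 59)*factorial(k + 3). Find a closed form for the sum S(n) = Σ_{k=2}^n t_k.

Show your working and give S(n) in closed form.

Ratio r(k) = 3*(12*k**3 + 131*k**2 + 462*k + 520)/(12*k**2 + 59*k + 59).
A = 3*k + 12, B = 1, C = k**2 + 59*k/12 + 59/12.
f must satisfy (3*k + 12)·f(k+1) − (1)·f(k) = k**2 + 59*k/12 + 59/12.
d = 1 from the (1,0,2) case.
Solving with deg f ≤ 1: f(k) = (4*k + 1)/12.
Then R = B(k−1)f/C = (4*k + 1)/(12*k**2 + 59*k + 59), so s_k = R(k)·t_k = 3**k*(4*k + 1)*factorial(k + 3).
s_(k+1) − s_k = 3**k*(12*k**2 + 59*k + 59)*factorial(k + 3) = t_k.
Telescope: S(n) = s_(n+1) − s_(2) = 3**(n + 1)*(4*n + 5)*factorial(n + 4) − (9720) = 12*3**n*n*factorial(n + 4) + 15*3**n*factorial(n + 4) - 9720.

S(n) = 12*3**n*n*factorial(n + 4) + 15*3**n*factorial(n + 4) - 9720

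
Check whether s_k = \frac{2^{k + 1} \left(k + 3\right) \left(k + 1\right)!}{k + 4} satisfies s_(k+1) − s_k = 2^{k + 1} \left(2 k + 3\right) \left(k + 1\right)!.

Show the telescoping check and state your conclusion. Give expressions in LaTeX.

Invalid: residual - \frac{2^{k + 1} \left(2 k^{2} + 11 k + 11\right) \left(k + 1\right)!}{\left(k + 4\right) \left(k + 5\right)} ≠ 0.

s_(k+1) = 2**(k + 2)*(k + 4)*factorial(k + 2)/(k + 5)
s_(k+1) − s_k = 2**(k + 1)*(2*k + 7)*(k**2 + 6*k + 7)*factorial(k + 1)/((k + 4)*(k + 5))
(s_(k+1) − s_k) − t_k = -2**(k + 1)*(2*k**2 + 11*k + 11)*factorial(k + 1)/((k + 4)*(k + 5))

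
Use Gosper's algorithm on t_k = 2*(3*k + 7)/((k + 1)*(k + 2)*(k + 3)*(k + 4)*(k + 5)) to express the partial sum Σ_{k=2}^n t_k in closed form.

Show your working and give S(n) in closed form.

r(k) = (k + 1)*(3*k + 10)/((k + 6)*(3*k + 7)) after simplifying.
Take A(k)=k + 1, B(k)=k + 6, C(k)=k + 7/3.
Set up (k + 1)·f(k+1) − (k + 5)·f(k) − (k + 7/3) = 0.
deg f ≤ 4 (via 1,1,1).
Solve for f: f(k) = k*(k + 2)*(k**2 + 8*k + 19)/36 (degree 4 ≤ 4).
Then R = B(k−1)f/C = k*(k + 2)*(k + 5)*(k**2 + 8*k + 19)/(12*(3*k + 7)), so s_k = R(k)·t_k = k*(k**2 + 8*k + 19)/(6*(k**3 + 8*k**2 + 19*k + 12)).
Verify: 2*(3*k + 7)/(k**5 + 15*k**4 + 85*k**3 + 225*k**2 + 274*k + 120) matches t_k.
Evaluate: s_(n+1) = (n**3 + 11*n**2 + 38*n + 28)/(6*(n**3 + 11*n**2 + 38*n + 40)); subtract s_(2) = 13/90 ⇒ S(n) = (n**3 + 11*n**2 + 38*n - 50)/(45*(n**3 + 11*n**2 + 38*n + 40)).

S(n) = (n**3 + 11*n**2 + 38*n - 50)/(45*(n**3 + 11*n**2 + 38*n + 40))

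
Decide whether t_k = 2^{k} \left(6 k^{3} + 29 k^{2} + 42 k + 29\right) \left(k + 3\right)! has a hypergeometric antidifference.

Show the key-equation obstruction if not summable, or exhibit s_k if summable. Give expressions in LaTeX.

The ratio is 2*(6*k**4 + 71*k**3 + 306*k**2 + 578*k + 424)/(6*k**3 + 29*k**2 + 42*k + 29).
Factor: A=2*k + 8; B=1; C=k**3 + 29*k**2/6 + 7*k + 29/6.
Solve (2*k + 8)·f(k+1) − (1)·f(k) = k**3 + 29*k**2/6 + 7*k + 29/6.
deg f ≤ 2 (via 1,0,3).
Match coefficients ⇒ f(k) = (3*k**2 - 2*k + 3)/6.
Certificate R = B(k−1)f/C = (3*k**2 - 2*k + 3)/(6*k**3 + 29*k**2 + 42*k + 29) gives s_k = 2**k*(3*k**2 - 2*k + 3)*factorial(k + 3).
Δs = 2**k*(6*k**3 + 29*k**2 + 42*k + 29)*factorial(k + 3), as required.

Yes. s_k = 2^{k} \left(3 k^{2} - 2 k + 3\right) \left(k + 3\right)!.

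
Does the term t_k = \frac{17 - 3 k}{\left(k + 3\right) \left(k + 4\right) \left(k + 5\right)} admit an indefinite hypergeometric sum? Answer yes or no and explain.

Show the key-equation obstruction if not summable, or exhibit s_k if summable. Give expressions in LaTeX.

Yes. s_k = \frac{k \left(k + 16\right)}{3 \left(k + 3\right) \left(k + 4\right)}.

t_(k+1)/t_k = (k + 3)*(3*k - 14)/((k + 6)*(3*k - 17)).
A = k + 3, B = k + 6, C = k - 17/3.
Solve (k + 3)·f(k+1) − (k + 5)·f(k) = k - 17/3.
From deg A=1, deg B=1, deg C=1: d=2.
Coefficient equations give f(k) = -k*(k + 16)/9.
Then R = B(k−1)f/C = -k*(k + 5)*(k + 16)/(3*(3*k - 17)), so s_k = R(k)·t_k = k*(k + 16)/(3*(k + 3)*(k + 4)).
s_(k+1) − s_k = (17 - 3*k)/(k**3 + 12*k**2 + 47*k + 60) = t_k.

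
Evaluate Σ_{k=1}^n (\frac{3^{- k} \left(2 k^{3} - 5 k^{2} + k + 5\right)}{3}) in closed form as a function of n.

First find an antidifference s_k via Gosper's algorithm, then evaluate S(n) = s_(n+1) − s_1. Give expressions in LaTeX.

S(n) = 3^{- n - 1} \left(4 \cdot 3^{n} - n^{3} - 2 n^{2} - 2 n - 4\right)

t_(k+1)/t_k = (2*k**3 + k**2 - 3*k + 3)/(3*(2*k**3 - 5*k**2 + k + 5)).
Normal form (A,B,C) = (1/3, 1, k**3 - 5*k**2/2 + k/2 + 5/2).
Need (1/3)·f(k+1) − (1)·f(k) = k**3 - 5*k**2/2 + k/2 + 5/2.
Bound: deg f ≤ 3.
Solving with deg f ≤ 3: f(k) = -3*(k + 1)*(k**2 - 2*k + 3)/2.
R(k) = B(k−1)·f(k)/C(k) = -3*(k + 1)*(k**2 - 2*k + 3)/(2*k**3 - 5*k**2 + k + 5); s_k = R·t_k = (-k**3 + k**2 - k - 3)/3**k.
s_(k+1) − s_k = (2*k**3 - 5*k**2 + k + 5)/(3*3**k) = t_k.
Evaluate: s_(n+1) = 3**(-n - 1)*(-n**3 - 2*n**2 - 2*n - 4); subtract s_(1) = -4/3 ⇒ S(n) = 3**(-n - 1)*(4*3**n - n**3 - 2*n**2 - 2*n - 4).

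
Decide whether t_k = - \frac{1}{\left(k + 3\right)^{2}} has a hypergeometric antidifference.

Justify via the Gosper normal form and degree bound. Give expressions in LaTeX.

Ratio r(k) = (k + 3)**2/(k + 4)**2.
A = k**2 + 6*k + 9, B = k**2 + 8*k + 16, C = 1.
Key eq: (k**2 + 6*k + 9)·f(k+1) = (k**2 + 6*k + 9)·f(k) + (1).
From deg A=2, deg B=2, deg C=0: d=0.
Generic f = c0 gives residual -1; -1 = 0 cannot hold, so t_k is not Gosper-summable.

No — key equation has no polynomial f.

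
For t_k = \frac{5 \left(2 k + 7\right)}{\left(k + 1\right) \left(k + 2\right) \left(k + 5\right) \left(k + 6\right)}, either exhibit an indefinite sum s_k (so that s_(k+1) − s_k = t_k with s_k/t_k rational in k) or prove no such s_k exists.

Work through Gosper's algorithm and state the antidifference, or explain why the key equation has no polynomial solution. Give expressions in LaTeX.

s_k = \frac{k \left(k + 6\right)}{k^{2} + 6 k + 5}

The ratio is (k + 1)*(k + 5)*(2*k + 9)/((k + 3)*(k + 7)*(2*k + 7)).
A = k + 1, B = k + 7, C = k**3 + 21*k**2/2 + 73*k/2 + 42.
f must satisfy (k + 1)·f(k+1) − (k + 6)·f(k) = k**3 + 21*k**2/2 + 73*k/2 + 42.
Bound: deg f ≤ 5.
Solve for f: f(k) = k*(k + 2)*(k + 3)*(k + 4)*(k + 6)/10 (degree 5 ≤ 5).
Then R = B(k−1)f/C = k*(k + 2)*(k + 6)**2/(5*(2*k + 7)), so s_k = R(k)·t_k = k*(k + 6)/(k**2 + 6*k + 5).
Δs = 5*(2*k + 7)/(k**4 + 14*k**3 + 65*k**2 + 112*k + 60), as required.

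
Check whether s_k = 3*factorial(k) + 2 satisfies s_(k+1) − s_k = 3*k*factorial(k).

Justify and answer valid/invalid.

s_(k+1) = 3*factorial(k + 1) + 2
s_(k+1) − s_k = 3*k*factorial(k)
(s_(k+1) − s_k) − t_k = 0

valid; difference matches t_k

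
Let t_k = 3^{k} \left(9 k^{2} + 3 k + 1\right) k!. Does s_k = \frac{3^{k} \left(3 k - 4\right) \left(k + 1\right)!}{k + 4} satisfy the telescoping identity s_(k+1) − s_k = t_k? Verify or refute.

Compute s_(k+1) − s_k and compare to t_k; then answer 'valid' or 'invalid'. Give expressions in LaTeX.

s_(k+1) = 3**(k + 1)*(3*k - 1)*factorial(k + 2)/(k + 5)
s_(k+1) − s_k = 3**k*(9*k**3 + 48*k**2 + 43*k - 4)*factorial(k + 1)/((k + 4)*(k + 5))
(s_(k+1) − s_k) − t_k = -3**(k + 1)*(9*k**3 + 39*k**2 + 10*k + 8)*factorial(k)/((k + 4)*(k + 5))

Invalid: residual - \frac{3^{k + 1} \left(9 k^{3} + 39 k^{2} + 10 k + 8\right) k!}{\left(k + 4\right) \left(k + 5\right)} ≠ 0.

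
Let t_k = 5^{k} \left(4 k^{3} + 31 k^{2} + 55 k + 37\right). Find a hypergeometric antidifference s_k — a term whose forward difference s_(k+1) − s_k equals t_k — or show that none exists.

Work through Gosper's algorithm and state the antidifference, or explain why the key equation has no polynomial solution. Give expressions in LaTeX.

Compute t_(k+1)/t_k: get 5*(4*k**3 + 43*k**2 + 129*k + 127)/(4*k**3 + 31*k**2 + 55*k + 37).
Take A(k)=5, B(k)=1, C(k)=k**3 + 31*k**2/4 + 55*k/4 + 37/4.
Key eq: (5)·f(k+1) = (1)·f(k) + (k**3 + 31*k**2/4 + 55*k/4 + 37/4).
deg f ≤ 3 (via 0,0,3).
A polynomial solution: f(k) = (k**3 + 4*k**2 + 3)/4.
Certificate R = B(k−1)f/C = (k**3 + 4*k**2 + 3)/(4*k**3 + 31*k**2 + 55*k + 37) gives s_k = 5**k*(k**3 + 4*k**2 + 3).
s_(k+1) − s_k = 5**k*(4*k**3 + 31*k**2 + 55*k + 37) = t_k.

s_k = 5^{k} \left(k^{3} + 4 k^{2} + 3\right)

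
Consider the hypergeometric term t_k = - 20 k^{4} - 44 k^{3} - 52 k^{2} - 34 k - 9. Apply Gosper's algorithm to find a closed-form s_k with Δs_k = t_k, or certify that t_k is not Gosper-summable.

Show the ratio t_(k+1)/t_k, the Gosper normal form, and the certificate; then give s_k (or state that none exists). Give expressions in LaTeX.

s_k = k^{2} \left(- 4 k^{3} - k^{2} - 2 k - 2\right)

Ratio r(k) = (20*k**4 + 124*k**3 + 304*k**2 + 350*k + 159)/(20*k**4 + 44*k**3 + 52*k**2 + 34*k + 9).
A = 1, B = 1, C = k**4 + 11*k**3/5 + 13*k**2/5 + 17*k/10 + 9/20.
f must satisfy (1)·f(k+1) − (1)·f(k) = k**4 + 11*k**3/5 + 13*k**2/5 + 17*k/10 + 9/20.
From deg A=0, deg B=0, deg C=4: d=5.
Coefficient equations give f(k) = k**2*(4*k**3 + k**2 + 2*k + 2)/20.
Certificate R = B(k−1)f/C = k**2*(4*k**3 + k**2 + 2*k + 2)/(20*k**4 + 44*k**3 + 52*k**2 + 34*k + 9) gives s_k = k**2*(-4*k**3 - k**2 - 2*k - 2).
Check: Δs_k = -20*k**4 - 44*k**3 - 52*k**2 - 34*k - 9. ✓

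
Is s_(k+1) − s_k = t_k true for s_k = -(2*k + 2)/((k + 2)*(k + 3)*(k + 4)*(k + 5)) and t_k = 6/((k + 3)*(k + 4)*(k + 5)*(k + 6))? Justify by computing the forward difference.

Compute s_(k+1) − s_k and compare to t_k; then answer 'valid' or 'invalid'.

s_(k+1) = 2*(-k - 2)/((k + 3)*(k + 4)*(k + 5)*(k + 6))
s_(k+1) − s_k = 2*(3*k + 2)/(k**5 + 20*k**4 + 155*k**3 + 580*k**2 + 1044*k + 720)
(s_(k+1) − s_k) − t_k = -8/(k**5 + 20*k**4 + 155*k**3 + 580*k**2 + 1044*k + 720)

Invalid: residual -8/(k**5 + 20*k**4 + 155*k**3 + 580*k**2 + 1044*k + 720) ≠ 0.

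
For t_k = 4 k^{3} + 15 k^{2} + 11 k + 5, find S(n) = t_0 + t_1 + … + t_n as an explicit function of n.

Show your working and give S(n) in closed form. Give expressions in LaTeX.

Step 1: r(k) = (4*k**3 + 27*k**2 + 53*k + 35)/(4*k**3 + 15*k**2 + 11*k + 5).
A = 1, B = 1, C = k**3 + 15*k**2/4 + 11*k/4 + 5/4.
Key eq: (1)·f(k+1) = (1)·f(k) + (k**3 + 15*k**2/4 + 11*k/4 + 5/4).
From deg A=0, deg B=0, deg C=3: d=4.
Solve for f: f(k) = k*(k**3 + 3*k**2 - k + 2)/4 (degree 4 ≤ 4).
R(k) = B(k−1)·f(k)/C(k) = k*(k**3 + 3*k**2 - k + 2)/(4*k**3 + 15*k**2 + 11*k + 5); s_k = R·t_k = k*(k**3 + 3*k**2 - k + 2).
Verify: 4*k**3 + 15*k**2 + 11*k + 5 matches t_k.
Σ_(k=0)^n t_k = s_(n+1) − s_(0) = (n**4 + 7*n**3 + 14*n**2 + 13*n + 5) − (0), i.e. n**4 + 7*n**3 + 14*n**2 + 13*n + 5.

S(n) = n^{4} + 7 n^{3} + 14 n^{2} + 13 n + 5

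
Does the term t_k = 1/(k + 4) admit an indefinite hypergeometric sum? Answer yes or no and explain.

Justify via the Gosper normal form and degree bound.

No. Not Gosper-summable.

Ratio r(k) = (k + 4)/(k + 5).
A = k + 4, B = k + 5, C = 1.
Set up (k + 4)·f(k+1) − (k + 4)·f(k) − (1) = 0.
Degrees (1,1,0) ⇒ d ≤ 0.
Write f(k) = c0. Then LHS − RHS = -1, requiring -1 = 0: contradictory. No certificate.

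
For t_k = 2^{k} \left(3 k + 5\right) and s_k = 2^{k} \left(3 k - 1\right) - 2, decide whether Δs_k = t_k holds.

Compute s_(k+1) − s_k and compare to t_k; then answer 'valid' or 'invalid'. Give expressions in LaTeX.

Valid: the claim telescopes to t_k.

s_(k+1) = 2*2**k*(3*k + 2) - 2
s_(k+1) − s_k = 2**k*(3*k + 5)
(s_(k+1) − s_k) − t_k = 0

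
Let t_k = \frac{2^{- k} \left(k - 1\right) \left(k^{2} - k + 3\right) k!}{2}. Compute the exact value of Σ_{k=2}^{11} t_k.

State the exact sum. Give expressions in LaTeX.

Σ = 50987477/4

t_(k+1)/t_k = k*(k + 1)*(-k + (k + 1)**2 + 2)/(2*(k - 1)*(k**2 - k + 3)).
Take A(k)=k/2 + 1/2, B(k)=1, C(k)=k**3 - 2*k**2 + 4*k - 3.
Solve (k/2 + 1/2)·f(k+1) − (1)·f(k) = k**3 - 2*k**2 + 4*k - 3.
From deg A=1, deg B=0, deg C=3: d=2.
Solve for f: f(k) = 2*(k**2 - 3*k + 1) (degree 2 ≤ 2).
R(k) = B(k−1)·f(k)/C(k) = 2*(k**2 - 3*k + 1)/((k - 1)*(k**2 - k + 3)); s_k = R·t_k = (k**2 - 3*k + 1)*factorial(k)/2**k.
Verify: (k - 1)*(k**2 - k + 3)*factorial(k)/(2*2**k) matches t_k.
Telescoping: Σ = s_(12) − s_(2) = 50987475/4 − (-1/2) = 50987477/4.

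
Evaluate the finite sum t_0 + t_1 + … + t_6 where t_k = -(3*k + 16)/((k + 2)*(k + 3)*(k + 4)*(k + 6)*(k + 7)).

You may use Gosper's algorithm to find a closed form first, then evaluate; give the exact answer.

Step 1: r(k) = (k + 2)*(k + 6)*(3*k + 19)/((k + 5)*(k + 8)*(3*k + 16)).
A = k + 2, B = k + 8, C = k**2 + 31*k/3 + 80/3.
Set up (k + 2)·f(k+1) − (k + 7)·f(k) − (k**2 + 31*k/3 + 80/3) = 0.
From deg A=1, deg B=1, deg C=2: d=5.
Solving with deg f ≤ 5: f(k) = k*(k + 4)*(k + 5)*(k**2 + 11*k + 36)/108.
Get s_k = R·t_k = k*(-k**2 - 11*k - 36)/(36*(k**3 + 11*k**2 + 36*k + 36)) with R(k) = B(k−1)f(k)/C(k) = k*(k + 4)*(k + 7)*(k**2 + 11*k + 36)/(36*(3*k + 16)).
s_(k+1) − s_k = (-3*k - 16)/(k**5 + 22*k**4 + 185*k**3 + 740*k**2 + 1404*k + 1008) = t_k.
Telescoping: Σ = s_(7) − s_(0) = -7/260 − (0) = -7/260.

Σ = -7/260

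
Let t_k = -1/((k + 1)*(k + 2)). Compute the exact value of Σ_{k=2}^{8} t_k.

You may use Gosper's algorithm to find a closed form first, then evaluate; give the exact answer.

r(k) = (k + 1)/(k + 3) after simplifying.
Gosper form: A/B · C(k+1)/C(k) with A=k + 1, B=k + 3, C=1.
f must satisfy (k + 1)·f(k+1) − (k + 2)·f(k) = 1.
Bound: deg f ≤ 1.
Match coefficients ⇒ f(k) = k.
Get s_k = R·t_k = -k/(k + 1) with R(k) = B(k−1)f(k)/C(k) = k*(k + 2).
Δs = -1/(k**2 + 3*k + 2), as required.
Evaluate s at k=9 and k=2: -9/10 and -2/3; difference -7/30.

Σ = -7/30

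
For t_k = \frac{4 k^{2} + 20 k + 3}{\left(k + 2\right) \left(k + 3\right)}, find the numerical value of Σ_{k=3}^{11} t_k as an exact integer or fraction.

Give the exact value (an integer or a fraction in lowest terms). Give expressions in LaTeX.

Σ = 333/10

t_(k+1)/t_k = (k + 2)*(20*k + 4*(k + 1)**2 + 23)/((k + 4)*(4*k**2 + 20*k + 3)).
So A=k + 2 and B=k + 4, with C=k**2 + 5*k + 3/4.
Need (k + 2)·f(k+1) − (k + 3)·f(k) = k**2 + 5*k + 3/4.
d = 2 from the (1,1,2) case.
Solving with deg f ≤ 2: f(k) = k*(8*k - 5)/8.
Then R = B(k−1)f/C = k*(k + 3)*(8*k - 5)/(2*(4*k**2 + 20*k + 3)), so s_k = R(k)·t_k = k*(8*k - 5)/(2*(k + 2)).
Check: Δs_k = (4*k**2 + 20*k + 3)/(k**2 + 5*k + 6). ✓
Telescoping: Σ = s_(12) − s_(3) = 39 − (57/10) = 333/10.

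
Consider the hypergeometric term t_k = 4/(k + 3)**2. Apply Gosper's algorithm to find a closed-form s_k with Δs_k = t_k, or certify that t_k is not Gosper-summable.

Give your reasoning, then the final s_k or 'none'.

The ratio is (k + 3)**2/(k + 4)**2.
Normal form (A,B,C) = (k**2 + 6*k + 9, k**2 + 8*k + 16, 1).
Key eq: (k**2 + 6*k + 9)·f(k+1) = (k**2 + 6*k + 9)·f(k) + (1).
Bound: deg f ≤ 0.
Generic f = c0 gives residual -1; -1 = 0 cannot hold, so t_k is not Gosper-summable.

no hypergeometric antidifference exists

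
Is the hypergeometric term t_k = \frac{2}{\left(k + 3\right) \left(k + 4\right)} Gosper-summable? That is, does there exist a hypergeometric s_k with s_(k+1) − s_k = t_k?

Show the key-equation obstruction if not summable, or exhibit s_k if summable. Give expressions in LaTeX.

Yes. s_k = \frac{2 k}{3 \left(k + 3\right)}.

Ratio r(k) = (k + 3)/(k + 5).
Take A(k)=k + 3, B(k)=k + 5, C(k)=1.
Key eq: (k + 3)·f(k+1) = (k + 4)·f(k) + (1).
d = 1 from the (1,1,0) case.
Solve for f: f(k) = k/3 (degree 1 ≤ 1).
R(k) = B(k−1)·f(k)/C(k) = k*(k + 4)/3; s_k = R·t_k = 2*k/(3*(k + 3)).
Check: Δs_k = 2/(k**2 + 7*k + 12). ✓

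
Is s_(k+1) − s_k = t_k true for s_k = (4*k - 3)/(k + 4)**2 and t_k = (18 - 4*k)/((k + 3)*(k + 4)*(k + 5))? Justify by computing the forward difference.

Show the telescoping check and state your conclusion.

Invalid: residual (8*k**2 + 15*k - 87)/(k**5 + 21*k**4 + 175*k**3 + 723*k**2 + 1480*k + 1200) ≠ 0.

s_(k+1) = (4*k + 1)/(k + 5)**2
s_(k+1) − s_k = (-4*k**2 + 2*k + 91)/(k**4 + 18*k**3 + 121*k**2 + 360*k + 400)
(s_(k+1) − s_k) − t_k = (8*k**2 + 15*k - 87)/(k**5 + 21*k**4 + 175*k**3 + 723*k**2 + 1480*k + 1200)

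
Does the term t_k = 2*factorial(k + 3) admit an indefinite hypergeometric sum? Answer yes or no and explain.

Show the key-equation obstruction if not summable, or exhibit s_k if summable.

Compute t_(k+1)/t_k: get k + 4.
A = k + 4, B = 1, C = 1.
f must satisfy (k + 4)·f(k+1) − (1)·f(k) = 1.
d = -1 from the (1,0,0) case.
Negative degree bound (-1): no f exists, t_k not Gosper-summable.

No — t_k has no hypergeometric antidifference.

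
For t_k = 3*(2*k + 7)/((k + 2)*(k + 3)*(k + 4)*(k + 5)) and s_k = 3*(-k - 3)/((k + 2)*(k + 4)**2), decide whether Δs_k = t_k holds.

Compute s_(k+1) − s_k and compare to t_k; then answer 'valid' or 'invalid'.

Invalid: residual 3*(-3*k**2 - 23*k - 43)/(k**6 + 23*k**5 + 217*k**4 + 1073*k**3 + 2926*k**2 + 4160*k + 2400) ≠ 0.

s_(k+1) = 3*(-k - 4)/((k + 3)*(k + 5)**2)
s_(k+1) − s_k = 3*(-(k + 2)*(k + 4)**3 + (k + 3)**2*(k + 5)**2)/((k + 2)*(k + 3)*(k + 4)**2*(k + 5)**2)
(s_(k+1) − s_k) − t_k = 3*(-3*k**2 - 23*k - 43)/(k**6 + 23*k**5 + 217*k**4 + 1073*k**3 + 2926*k**2 + 4160*k + 2400)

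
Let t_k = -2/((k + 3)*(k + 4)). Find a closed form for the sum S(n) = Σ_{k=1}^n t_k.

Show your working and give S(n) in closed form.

r(k) = (k + 3)/(k + 5) after simplifying.
Gosper form: A/B · C(k+1)/C(k) with A=k + 3, B=k + 5, C=1.
Solve (k + 3)·f(k+1) − (k + 4)·f(k) = 1.
Degrees (1,1,0) ⇒ d ≤ 1.
Coefficient equations give f(k) = k/3.
Get s_k = R·t_k = -2*k/(3*k + 9) with R(k) = B(k−1)f(k)/C(k) = k*(k + 4)/3.
s_(k+1) − s_k = -2/(k**2 + 7*k + 12) = t_k.
Evaluate: s_(n+1) = 2*(-n - 1)/(3*(n + 4)); subtract s_(1) = -1/6 ⇒ S(n) = -n/(2*n + 8).

S(n) = -n/(2*n + 8)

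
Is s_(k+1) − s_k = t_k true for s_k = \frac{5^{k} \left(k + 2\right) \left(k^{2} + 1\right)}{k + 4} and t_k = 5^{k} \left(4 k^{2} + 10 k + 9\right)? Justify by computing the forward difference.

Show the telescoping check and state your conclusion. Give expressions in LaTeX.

s_(k+1) = 5**(k + 1)*(k + 3)*((k + 1)**2 + 1)/(k + 5)
s_(k+1) − s_k = 5**k*(4*k**4 + 38*k**3 + 129*k**2 + 183*k + 110)/(k**2 + 9*k + 20)
(s_(k+1) − s_k) − t_k = 5**k*(-8*k**3 - 50*k**2 - 98*k - 70)/(k**2 + 9*k + 20)

Invalid: residual \frac{5^{k} \left(- 8 k^{3} - 50 k^{2} - 98 k - 70\right)}{k^{2} + 9 k + 20} ≠ 0.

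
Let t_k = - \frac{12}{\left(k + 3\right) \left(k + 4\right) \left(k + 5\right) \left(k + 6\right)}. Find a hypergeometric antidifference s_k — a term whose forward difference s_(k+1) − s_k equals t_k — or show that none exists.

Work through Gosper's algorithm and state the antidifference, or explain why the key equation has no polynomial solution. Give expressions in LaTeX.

s_k = \frac{k \left(- k^{2} - 12 k - 47\right)}{15 \left(k + 3\right) \left(k + 4\right) \left(k + 5\right)}

Step 1: r(k) = (k + 3)/(k + 7).
So A=k + 3 and B=k + 7, with C=1.
f must satisfy (k + 3)·f(k+1) − (k + 6)·f(k) = 1.
Bound: deg f ≤ 3.
Match coefficients ⇒ f(k) = k*(k**2 + 12*k + 47)/180.
Then R = B(k−1)f/C = k*(k + 6)*(k**2 + 12*k + 47)/180, so s_k = R(k)·t_k = k*(-k**2 - 12*k - 47)/(15*(k + 3)*(k + 4)*(k + 5)).
s_(k+1) − s_k = -12/(k**4 + 18*k**3 + 119*k**2 + 342*k + 360) = t_k.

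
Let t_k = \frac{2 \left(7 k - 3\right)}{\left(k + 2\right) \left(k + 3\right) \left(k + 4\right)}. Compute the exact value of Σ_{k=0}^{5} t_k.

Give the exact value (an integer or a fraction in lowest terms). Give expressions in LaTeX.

Step 1: r(k) = (k + 2)*(7*k + 4)/((k + 5)*(7*k - 3)).
Normal form (A,B,C) = (k + 2, k + 5, k - 3/7).
Need (k + 2)·f(k+1) − (k + 4)·f(k) = k - 3/7.
deg f ≤ 2 (via 1,1,1).
Match coefficients ⇒ f(k) = k*(11*k - 29)/84.
Then R = B(k−1)f/C = k*(k + 4)*(11*k - 29)/(12*(7*k - 3)), so s_k = R(k)·t_k = k*(11*k - 29)/(6*(k + 2)*(k + 3)).
Verify: 2*(7*k - 3)/(k**3 + 9*k**2 + 26*k + 24) matches t_k.
Telescoping: Σ = s_(6) − s_(0) = 37/72 − (0) = 37/72.

Σ = 37/72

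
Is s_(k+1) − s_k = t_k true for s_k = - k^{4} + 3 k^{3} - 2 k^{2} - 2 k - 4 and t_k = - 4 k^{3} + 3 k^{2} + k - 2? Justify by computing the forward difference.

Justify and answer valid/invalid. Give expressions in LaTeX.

s_(k+1) = -k**4 - k**3 + k**2 - k - 6
s_(k+1) − s_k = -4*k**3 + 3*k**2 + k - 2
(s_(k+1) − s_k) − t_k = 0

valid (s_(k+1) − s_k reduces to t_k)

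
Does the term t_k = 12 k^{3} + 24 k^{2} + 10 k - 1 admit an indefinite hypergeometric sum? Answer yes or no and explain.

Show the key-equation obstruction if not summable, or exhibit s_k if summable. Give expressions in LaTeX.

Yes. s_k = k \left(3 k^{3} + 2 k^{2} - 4 k - 2\right).

t_(k+1)/t_k = (12*k**3 + 60*k**2 + 94*k + 45)/(12*k**3 + 24*k**2 + 10*k - 1).
A = 1, B = 1, C = k**3 + 2*k**2 + 5*k/6 - 1/12.
Need (1)·f(k+1) − (1)·f(k) = k**3 + 2*k**2 + 5*k/6 - 1/12.
From deg A=0, deg B=0, deg C=3: d=4.
A polynomial solution: f(k) = k*(3*k**3 + 2*k**2 - 4*k - 2)/12.
R(k) = B(k−1)·f(k)/C(k) = k*(3*k**3 + 2*k**2 - 4*k - 2)/(12*k**3 + 24*k**2 + 10*k - 1); s_k = R·t_k = k*(3*k**3 + 2*k**2 - 4*k - 2).
s_(k+1) − s_k = 12*k**3 + 24*k**2 + 10*k - 1 = t_k.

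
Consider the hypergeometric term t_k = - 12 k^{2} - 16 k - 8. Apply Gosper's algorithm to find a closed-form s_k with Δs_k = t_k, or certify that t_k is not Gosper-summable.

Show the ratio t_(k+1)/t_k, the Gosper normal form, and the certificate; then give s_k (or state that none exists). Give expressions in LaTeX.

t_(k+1)/t_k = (3*k**2 + 10*k + 9)/(3*k**2 + 4*k + 2).
Factor: A=1; B=1; C=k**2 + 4*k/3 + 2/3.
Need (1)·f(k+1) − (1)·f(k) = k**2 + 4*k/3 + 2/3.
d = 3 from the (0,0,2) case.
Solving with deg f ≤ 3: f(k) = k*(2*k**2 + k + 1)/6.
R(k) = B(k−1)·f(k)/C(k) = k*(2*k**2 + k + 1)/(2*(3*k**2 + 4*k + 2)); s_k = R·t_k = 2*k*(-2*k**2 - k - 1).
Verify: -12*k**2 - 16*k - 8 matches t_k.

s_k = 2 k \left(- 2 k^{2} - k - 1\right)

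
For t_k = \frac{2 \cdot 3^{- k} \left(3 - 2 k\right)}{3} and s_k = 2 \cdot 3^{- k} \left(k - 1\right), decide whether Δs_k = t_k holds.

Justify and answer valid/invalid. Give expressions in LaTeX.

s_(k+1) = 2*k/(3*3**k)
s_(k+1) − s_k = 2*(3 - 2*k)/(3*3**k)
(s_(k+1) − s_k) − t_k = 0

Valid: the claim telescopes to t_k.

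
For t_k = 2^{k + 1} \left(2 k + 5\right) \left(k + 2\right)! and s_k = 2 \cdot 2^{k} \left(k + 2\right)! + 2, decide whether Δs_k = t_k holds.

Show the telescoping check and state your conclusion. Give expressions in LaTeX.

Valid — Δs_k = t_k.

s_(k+1) = 2*2**(k + 1)*factorial(k + 3) + 2
s_(k+1) − s_k = 2**(k + 1)*(2*k + 5)*factorial(k + 2)
(s_(k+1) − s_k) − t_k = 0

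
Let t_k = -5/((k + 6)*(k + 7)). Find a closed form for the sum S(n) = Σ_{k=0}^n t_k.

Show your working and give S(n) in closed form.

S(n) = 5*(-n - 1)/(6*(n + 7))

r(k) = (k + 6)/(k + 8) after simplifying.
So A=k + 6 and B=k + 8, with C=1.
Need (k + 6)·f(k+1) − (k + 7)·f(k) = 1.
d = 1 from the (1,1,0) case.
Solving with deg f ≤ 1: f(k) = k/6.
So s_k = (B(k−1)f/C)·t_k = (k*(k + 7)/6)·t_k = -5*k/(6*k + 36).
Check: Δs_k = -5/(k**2 + 13*k + 42). ✓
s_(n+1) = 5*(-n - 1)/(6*(n + 7)) and s_(0) = 0, so S(n) = 5*(-n - 1)/(6*(n + 7)).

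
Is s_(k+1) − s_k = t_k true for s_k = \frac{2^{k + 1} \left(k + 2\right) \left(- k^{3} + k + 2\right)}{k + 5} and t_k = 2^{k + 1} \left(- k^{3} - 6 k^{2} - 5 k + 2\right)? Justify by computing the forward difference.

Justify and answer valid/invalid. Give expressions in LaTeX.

Invalid: residual \frac{6 \cdot 2^{k} \left(k^{4} + 10 k^{3} + 35 k^{2} + 24 k - 8\right)}{k^{2} + 11 k + 30} ≠ 0.

s_(k+1) = 2**(k + 2)*(k + 3)*(k - (k + 1)**3 + 3)/(k + 6)
s_(k+1) − s_k = 2**(k + 1)*(-k**5 - 14*k**4 - 71*k**3 - 128*k**2 - 56*k + 36)/(k**2 + 11*k + 30)
(s_(k+1) − s_k) − t_k = 6*2**k*(k**4 + 10*k**3 + 35*k**2 + 24*k - 8)/(k**2 + 11*k + 30)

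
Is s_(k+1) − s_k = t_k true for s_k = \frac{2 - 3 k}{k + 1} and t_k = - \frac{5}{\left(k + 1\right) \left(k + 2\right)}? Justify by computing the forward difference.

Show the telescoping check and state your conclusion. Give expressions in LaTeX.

s_(k+1) = (-3*k - 1)/(k + 2)
s_(k+1) − s_k = -5/(k**2 + 3*k + 2)
(s_(k+1) − s_k) − t_k = 0

valid (s_(k+1) − s_k reduces to t_k)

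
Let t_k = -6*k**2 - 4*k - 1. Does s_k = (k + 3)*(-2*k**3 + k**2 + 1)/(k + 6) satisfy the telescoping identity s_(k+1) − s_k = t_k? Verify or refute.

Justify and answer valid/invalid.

Invalid: residual 3*(4*k**3 + 41*k**2 + 25*k + 7)/(k**2 + 13*k + 42) ≠ 0.

s_(k+1) = (k + 4)*(-2*(k + 1)**3 + (k + 1)**2 + 1)/(k + 7)
s_(k+1) − s_k = (-6*k**4 - 70*k**3 - 182*k**2 - 106*k - 21)/(k**2 + 13*k + 42)
(s_(k+1) − s_k) − t_k = 3*(4*k**3 + 41*k**2 + 25*k + 7)/(k**2 + 13*k + 42)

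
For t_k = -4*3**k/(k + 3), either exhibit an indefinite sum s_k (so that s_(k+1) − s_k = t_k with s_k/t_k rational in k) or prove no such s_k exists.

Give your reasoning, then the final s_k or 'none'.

r(k) = 3*(k + 3)/(k + 4) after simplifying.
Take A(k)=3*k + 9, B(k)=k + 4, C(k)=1.
Solve (3*k + 9)·f(k+1) − (k + 3)·f(k) = 1.
Bound: deg f ≤ -1.
Negative degree bound (-1): no f exists, t_k not Gosper-summable.

none (Gosper's algorithm certifies no s_k)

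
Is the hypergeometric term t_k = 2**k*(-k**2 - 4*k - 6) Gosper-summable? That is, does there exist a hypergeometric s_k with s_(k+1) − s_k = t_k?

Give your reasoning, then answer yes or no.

The ratio is 2*(k**2 + 6*k + 11)/(k**2 + 4*k + 6).
A = 2, B = 1, C = k**2 + 4*k + 6.
Set up (2)·f(k+1) − (1)·f(k) − (k**2 + 4*k + 6) = 0.
Bound: deg f ≤ 2.
Match coefficients ⇒ f(k) = k**2 + 4.
So s_k = (B(k−1)f/C)·t_k = ((k**2 + 4)/(k**2 + 4*k + 6))·t_k = 2**k*(-k**2 - 4).
Check: Δs_k = 2**k*(-k**2 - 4*k - 6). ✓

Yes. s_k = 2**k*(-k**2 - 4).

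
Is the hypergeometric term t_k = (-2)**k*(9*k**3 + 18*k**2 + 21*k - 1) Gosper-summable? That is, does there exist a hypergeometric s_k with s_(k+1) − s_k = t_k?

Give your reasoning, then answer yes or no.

r(k) = 2*(-9*k**3 - 45*k**2 - 84*k - 47)/(9*k**3 + 18*k**2 + 21*k - 1) after simplifying.
Gosper form: A/B · C(k+1)/C(k) with A=-2, B=1, C=k**3 + 2*k**2 + 7*k/3 - 1/9.
Set up (-2)·f(k+1) − (1)·f(k) − (k**3 + 2*k**2 + 7*k/3 - 1/9) = 0.
deg f ≤ 3 (via 0,0,3).
Match coefficients ⇒ f(k) = -(3*k**3 + k - 3)/9.
Get s_k = R·t_k = (-2)**k*(-3*k**3 - k + 3) with R(k) = B(k−1)f(k)/C(k) = -(3*k**3 + k - 3)/(9*k**3 + 18*k**2 + 21*k - 1).
Check: Δs_k = (-2)**k*(9*k**3 + 18*k**2 + 21*k - 1). ✓

Yes. s_k = (-2)**k*(-3*k**3 - k + 3).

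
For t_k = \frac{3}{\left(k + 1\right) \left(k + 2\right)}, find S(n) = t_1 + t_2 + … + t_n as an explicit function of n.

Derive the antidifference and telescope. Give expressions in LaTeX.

S(n) = \frac{3 n}{2 \left(n + 2\right)}

Compute t_(k+1)/t_k: get (k + 1)/(k + 3).
Normal form (A,B,C) = (k + 1, k + 3, 1).
Key eq: (k + 1)·f(k+1) = (k + 2)·f(k) + (1).
From deg A=1, deg B=1, deg C=0: d=1.
Match coefficients ⇒ f(k) = k.
Get s_k = R·t_k = 3*k/(k + 1) with R(k) = B(k−1)f(k)/C(k) = k*(k + 2).
Verify: 3/(k**2 + 3*k + 2) matches t_k.
Telescope: S(n) = s_(n+1) − s_(1) = 3*(n + 1)/(n + 2) − (3/2) = 3*n/(2*(n + 2)).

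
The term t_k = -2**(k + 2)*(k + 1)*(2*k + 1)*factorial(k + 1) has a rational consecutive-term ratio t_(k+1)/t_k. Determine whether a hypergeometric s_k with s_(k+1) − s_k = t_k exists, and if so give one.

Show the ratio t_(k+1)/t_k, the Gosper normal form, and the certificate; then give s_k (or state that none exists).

Compute t_(k+1)/t_k: get (k + 2)**2*(4*k + 6)/((k + 1)*(2*k + 1)).
Gosper form: A/B · C(k+1)/C(k) with A=2*k + 4, B=1, C=k**2 + 3*k/2 + 1/2.
Key eq: (2*k + 4)·f(k+1) = (1)·f(k) + (k**2 + 3*k/2 + 1/2).
Degrees (1,0,2) ⇒ d ≤ 1.
Solve for f: f(k) = (k - 1)/2 (degree 1 ≤ 1).
So s_k = (B(k−1)f/C)·t_k = ((k - 1)/((k + 1)*(2*k + 1)))·t_k = -2**(k + 2)*(k - 1)*factorial(k + 1).
Check: Δs_k = -2**(k + 2)*(k + 1)*(2*k + 1)*factorial(k + 1). ✓

s_k = -2**(k + 2)*(k - 1)*factorial(k + 1)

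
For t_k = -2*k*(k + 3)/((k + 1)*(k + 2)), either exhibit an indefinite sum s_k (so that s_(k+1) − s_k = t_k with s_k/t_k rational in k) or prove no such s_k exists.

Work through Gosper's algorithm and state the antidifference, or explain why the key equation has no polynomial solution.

The ratio is (k + 1)**2*(k + 4)/(k*(k + 3)**2).
Factor: A=k + 1; B=k + 3; C=k**2 + 3*k.
Need (k + 1)·f(k+1) − (k + 2)·f(k) = k**2 + 3*k.
deg f ≤ 2 (via 1,1,2).
Coefficient equations give f(k) = k*(k - 1).
So s_k = (B(k−1)f/C)·t_k = ((k - 1)*(k + 2)/(k + 3))·t_k = 2*k*(1 - k)/(k + 1).
Check: Δs_k = 2*k*(-k - 3)/(k**2 + 3*k + 2). ✓

s_k = 2*k*(1 - k)/(k + 1)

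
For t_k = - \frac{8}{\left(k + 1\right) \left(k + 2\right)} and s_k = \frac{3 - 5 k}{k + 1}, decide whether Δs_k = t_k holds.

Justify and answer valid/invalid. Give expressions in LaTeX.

s_(k+1) = (-5*k - 2)/(k + 2)
s_(k+1) − s_k = -8/(k**2 + 3*k + 2)
(s_(k+1) − s_k) − t_k = 0

Valid: the claim telescopes to t_k.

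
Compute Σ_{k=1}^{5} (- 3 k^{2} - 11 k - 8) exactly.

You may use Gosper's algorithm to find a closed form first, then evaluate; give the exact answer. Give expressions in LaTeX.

The ratio is (3*k**2 + 17*k + 22)/(3*k**2 + 11*k + 8).
So A=1 and B=1, with C=k**2 + 11*k/3 + 8/3.
Need (1)·f(k+1) − (1)·f(k) = k**2 + 11*k/3 + 8/3.
Bound: deg f ≤ 3.
A polynomial solution: f(k) = k*(k + 1)*(k + 3)/3.
Get s_k = R·t_k = k*(-k**2 - 4*k - 3) with R(k) = B(k−1)f(k)/C(k) = k*(k + 3)/(3*k + 8).
Check: Δs_k = -3*k**2 - 11*k - 8. ✓
Sum = s_(6) − s_(1); s_(6) = -378, s_(1) = -8 ⇒ -370.

Σ = -370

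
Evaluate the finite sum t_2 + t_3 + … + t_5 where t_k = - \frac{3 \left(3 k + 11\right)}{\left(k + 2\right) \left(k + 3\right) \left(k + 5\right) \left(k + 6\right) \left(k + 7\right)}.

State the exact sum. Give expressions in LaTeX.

Σ = -13/1232

t_(k+1)/t_k = (k + 2)*(k + 5)*(3*k + 14)/((k + 4)*(k + 8)*(3*k + 11)).
A = k + 2, B = k + 8, C = k**2 + 23*k/3 + 44/3.
Set up (k + 2)·f(k+1) − (k + 7)·f(k) − (k**2 + 23*k/3 + 44/3) = 0.
Degrees (1,1,2) ⇒ d ≤ 5.
Solving with deg f ≤ 5: f(k) = k*(k + 3)*(k + 4)*(k**2 + 13*k + 52)/180.
Then R = B(k−1)f/C = k*(k + 3)*(k + 7)*(k**2 + 13*k + 52)/(60*(3*k + 11)), so s_k = R(k)·t_k = k*(-k**2 - 13*k - 52)/(20*(k**3 + 13*k**2 + 52*k + 60)).
Δs = 3*(-3*k - 11)/(k**5 + 23*k**4 + 203*k**3 + 853*k**2 + 1692*k + 1260), as required.
Evaluate s at k=6 and k=2: -83/1760 and -41/1120; difference -13/1232.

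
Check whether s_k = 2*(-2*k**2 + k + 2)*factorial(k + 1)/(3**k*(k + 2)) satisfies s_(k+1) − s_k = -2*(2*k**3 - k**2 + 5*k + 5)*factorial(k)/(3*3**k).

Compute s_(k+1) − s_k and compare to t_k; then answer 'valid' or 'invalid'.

s_(k+1) = -2*(2*k**2 + 3*k - 1)*factorial(k + 2)/(3*3**k*(k + 3))
s_(k+1) − s_k = -2*(2*k**4 + 5*k**3 + 4*k**2 + 23*k + 14)*factorial(k + 1)/(3*3**k*(k + 2)*(k + 3))
(s_(k+1) − s_k) − t_k = 2*(2*k**4 + 3*k**3 - 3*k**2 + 18*k + 16)*factorial(k)/(3*3**k*(k + 2)*(k + 3))

Invalid: residual 2*(2*k**4 + 3*k**3 - 3*k**2 + 18*k + 16)*factorial(k)/(3*3**k*(k + 2)*(k + 3)) ≠ 0.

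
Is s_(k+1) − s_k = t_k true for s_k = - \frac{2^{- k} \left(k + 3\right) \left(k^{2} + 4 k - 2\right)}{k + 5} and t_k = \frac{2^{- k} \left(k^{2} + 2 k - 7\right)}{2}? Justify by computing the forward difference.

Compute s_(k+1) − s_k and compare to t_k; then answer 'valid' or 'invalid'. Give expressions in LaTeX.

Invalid: residual \frac{2^{- k} \left(- k^{3} - 9 k^{2} - 11 k + 39\right)}{k^{2} + 11 k + 30} ≠ 0.

s_(k+1) = -(k + 4)*(4*k + (k + 1)**2 + 2)/(2*2**k*(k + 6))
s_(k+1) − s_k = (k**4 + 11*k**3 + 27*k**2 - 39*k - 132)/(2*2**k*(k**2 + 11*k + 30))
(s_(k+1) − s_k) − t_k = (-k**3 - 9*k**2 - 11*k + 39)/(2**k*(k**2 + 11*k + 30))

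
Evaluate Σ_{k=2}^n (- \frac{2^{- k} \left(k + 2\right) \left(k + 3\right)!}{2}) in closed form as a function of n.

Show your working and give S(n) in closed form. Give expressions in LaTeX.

The ratio is (k + 3)*(k + 4)/(2*(k + 2)).
Normal form (A,B,C) = (k/2 + 2, 1, k + 2).
Solve (k/2 + 2)·f(k+1) − (1)·f(k) = k + 2.
Degrees (1,0,1) ⇒ d ≤ 0.
Match coefficients ⇒ f(k) = 2.
Then R = B(k−1)f/C = 2/(k + 2), so s_k = R(k)·t_k = -factorial(k + 3)/2**k.
Check: Δs_k = -(k + 2)*factorial(k + 3)/(2*2**k). ✓
Telescope: S(n) = s_(n+1) − s_(2) = -2**(-n - 1)*factorial(n + 4) − (-30) = 30 - factorial(n + 4)/(2*2**n).

S(n) = 30 - \frac{2^{- n} \left(n + 4\right)!}{2}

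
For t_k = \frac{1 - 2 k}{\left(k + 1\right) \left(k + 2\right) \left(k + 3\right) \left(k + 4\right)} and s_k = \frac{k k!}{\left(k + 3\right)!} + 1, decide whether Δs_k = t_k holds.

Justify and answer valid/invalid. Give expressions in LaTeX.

s_(k+1) = (k**3 + 9*k**2 + 27*k + 25)/((k + 2)*(k + 3)*(k + 4))
s_(k+1) − s_k = (1 - 2*k)/((k + 1)*(k + 2)*(k + 3)*(k + 4))
(s_(k+1) − s_k) − t_k = 0

Valid — Δs_k = t_k.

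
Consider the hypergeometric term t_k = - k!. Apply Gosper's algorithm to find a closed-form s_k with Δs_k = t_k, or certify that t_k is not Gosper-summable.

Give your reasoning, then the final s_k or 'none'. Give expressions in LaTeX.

no hypergeometric antidifference exists

Compute t_(k+1)/t_k: get k + 1.
Normal form (A,B,C) = (k + 1, 1, 1).
Need (k + 1)·f(k+1) − (1)·f(k) = 1.
Degrees (1,0,0) ⇒ d ≤ -1.
Negative degree bound (-1): no f exists, t_k not Gosper-summable.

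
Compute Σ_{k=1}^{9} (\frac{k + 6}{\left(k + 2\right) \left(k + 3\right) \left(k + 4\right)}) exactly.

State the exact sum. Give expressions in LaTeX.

r(k) = (k + 2)*(k + 7)/((k + 5)*(k + 6)) after simplifying.
Gosper form: A/B · C(k+1)/C(k) with A=k + 2, B=k + 5, C=k + 6.
f must satisfy (k + 2)·f(k+1) − (k + 4)·f(k) = k + 6.
Degrees (1,1,1) ⇒ d ≤ 2.
Solving with deg f ≤ 2: f(k) = k*(2*k + 7)/3.
Then R = B(k−1)f/C = k*(k + 4)*(2*k + 7)/(3*(k + 6)), so s_k = R(k)·t_k = k*(2*k + 7)/(3*(k + 2)*(k + 3)).
Check: Δs_k = (k + 6)/(k**3 + 9*k**2 + 26*k + 24). ✓
Sum = s_(10) − s_(1); s_(10) = 15/26, s_(1) = 1/4 ⇒ 17/52.

Σ = 17/52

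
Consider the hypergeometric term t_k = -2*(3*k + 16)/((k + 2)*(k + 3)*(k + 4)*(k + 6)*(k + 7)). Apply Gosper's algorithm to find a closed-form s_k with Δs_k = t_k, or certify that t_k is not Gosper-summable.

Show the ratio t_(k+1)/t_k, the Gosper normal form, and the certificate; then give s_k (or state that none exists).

Compute t_(k+1)/t_k: get (k + 2)*(k + 6)*(3*k + 19)/((k + 5)*(k + 8)*(3*k + 16)).
Factor: A=k + 2; B=k + 8; C=k**2 + 31*k/3 + 80/3.
Key eq: (k + 2)·f(k+1) = (k + 7)·f(k) + (k**2 + 31*k/3 + 80/3).
deg f ≤ 5 (via 1,1,2).
A polynomial solution: f(k) = k*(k + 4)*(k + 5)*(k**2 + 11*k + 36)/108.
Certificate R = B(k−1)f/C = k*(k + 4)*(k + 7)*(k**2 + 11*k + 36)/(36*(3*k + 16)) gives s_k = k*(-k**2 - 11*k - 36)/(18*(k**3 + 11*k**2 + 36*k + 36)).
Check: Δs_k = 2*(-3*k - 16)/(k**5 + 22*k**4 + 185*k**3 + 740*k**2 + 1404*k + 1008). ✓

s_k = k*(-k**2 - 11*k - 36)/(18*(k**3 + 11*k**2 + 36*k + 36))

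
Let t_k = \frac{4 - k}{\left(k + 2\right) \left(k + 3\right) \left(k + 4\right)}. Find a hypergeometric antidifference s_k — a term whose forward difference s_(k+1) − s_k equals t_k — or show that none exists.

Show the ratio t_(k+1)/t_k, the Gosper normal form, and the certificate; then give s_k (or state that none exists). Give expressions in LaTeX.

s_k = \frac{k \left(k + 11\right)}{6 \left(k + 2\right) \left(k + 3\right)}

Ratio r(k) = (k - 3)*(k + 2)/((k - 4)*(k + 5)).
Take A(k)=k + 2, B(k)=k + 5, C(k)=k - 4.
Need (k + 2)·f(k+1) − (k + 4)·f(k) = k - 4.
Degrees (1,1,1) ⇒ d ≤ 2.
Solve for f: f(k) = -k*(k + 11)/6 (degree 2 ≤ 2).
Get s_k = R·t_k = k*(k + 11)/(6*(k + 2)*(k + 3)) with R(k) = B(k−1)f(k)/C(k) = -k*(k + 4)*(k + 11)/(6*(k - 4)).
Check: Δs_k = (4 - k)/(k**3 + 9*k**2 + 26*k + 24). ✓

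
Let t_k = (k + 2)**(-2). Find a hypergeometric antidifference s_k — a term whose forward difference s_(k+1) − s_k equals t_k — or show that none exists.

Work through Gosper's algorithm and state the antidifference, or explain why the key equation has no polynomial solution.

not Gosper-summable; s_k does not exist

Compute t_(k+1)/t_k: get (k + 2)**2/(k + 3)**2.
A = k**2 + 4*k + 4, B = k**2 + 6*k + 9, C = 1.
Solve (k**2 + 4*k + 4)·f(k+1) − (k**2 + 4*k + 4)·f(k) = 1.
Bound: deg f ≤ 0.
Write f(k) = c0. Then LHS − RHS = -1, requiring -1 = 0: contradictory. No certificate.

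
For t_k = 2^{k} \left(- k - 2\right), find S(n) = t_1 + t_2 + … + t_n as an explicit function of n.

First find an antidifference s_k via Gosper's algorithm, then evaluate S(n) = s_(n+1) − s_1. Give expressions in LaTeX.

r(k) = 2*(k + 3)/(k + 2) after simplifying.
Take A(k)=2, B(k)=1, C(k)=k + 2.
Need (2)·f(k+1) − (1)·f(k) = k + 2.
Bound: deg f ≤ 1.
Match coefficients ⇒ f(k) = k.
Certificate R = B(k−1)f/C = k/(k + 2) gives s_k = -2**k*k.
Check: Δs_k = 2**k*(-k - 2). ✓
Evaluate: s_(n+1) = 2**(n + 1)*(-n - 1); subtract s_(1) = -2 ⇒ S(n) = -2*2**n*n - 2*2**n + 2.

S(n) = - 2 \cdot 2^{n} n - 2 \cdot 2^{n} + 2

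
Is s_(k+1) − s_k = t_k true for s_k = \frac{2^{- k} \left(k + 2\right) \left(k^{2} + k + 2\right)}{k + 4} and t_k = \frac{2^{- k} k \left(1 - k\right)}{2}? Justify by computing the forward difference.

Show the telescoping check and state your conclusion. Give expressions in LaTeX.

Invalid: residual \frac{2^{- k} \left(k^{3} + 5 k^{2} - 2 k + 4\right)}{k^{2} + 9 k + 20} ≠ 0.

s_(k+1) = (k + 3)*(k + (k + 1)**2 + 3)/(2*2**k*(k + 5))
s_(k+1) − s_k = (-k**4 - 6*k**3 - k**2 + 16*k + 8)/(2*2**k*(k**2 + 9*k + 20))
(s_(k+1) − s_k) − t_k = (k**3 + 5*k**2 - 2*k + 4)/(2**k*(k**2 + 9*k + 20))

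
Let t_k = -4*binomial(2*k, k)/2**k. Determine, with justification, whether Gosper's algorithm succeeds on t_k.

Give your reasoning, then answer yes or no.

The ratio is (2*k + 1)/(k + 1).
Normal form (A,B,C) = (2*k + 1, k + 1, 1).
Key eq: (2*k + 1)·f(k+1) = (k)·f(k) + (1).
d = -1 from the (1,1,0) case.
d = -1 < 0 ⇒ no nonzero polynomial f; not summable.

No — negative degree bound, so no certificate f.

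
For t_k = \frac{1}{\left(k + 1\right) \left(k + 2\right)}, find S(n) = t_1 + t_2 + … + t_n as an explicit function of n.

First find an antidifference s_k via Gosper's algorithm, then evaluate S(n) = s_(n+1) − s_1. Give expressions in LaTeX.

r(k) = (k + 1)/(k + 3) after simplifying.
Factor: A=k + 1; B=k + 3; C=1.
Solve (k + 1)·f(k+1) − (k + 2)·f(k) = 1.
Degrees (1,1,0) ⇒ d ≤ 1.
Solve for f: f(k) = k (degree 1 ≤ 1).
Then R = B(k−1)f/C = k*(k + 2), so s_k = R(k)·t_k = k/(k + 1).
Δs = 1/(k**2 + 3*k + 2), as required.
Telescope: S(n) = s_(n+1) − s_(1) = (n + 1)/(n + 2) − (1/2) = n/(2*(n + 2)).

S(n) = \frac{n}{2 \left(n + 2\right)}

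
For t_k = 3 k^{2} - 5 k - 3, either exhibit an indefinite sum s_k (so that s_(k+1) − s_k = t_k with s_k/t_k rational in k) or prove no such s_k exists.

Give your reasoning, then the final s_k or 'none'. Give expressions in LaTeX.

t_(k+1)/t_k = (3*k**2 + k - 5)/(3*k**2 - 5*k - 3).
So A=1 and B=1, with C=k**2 - 5*k/3 - 1.
Need (1)·f(k+1) − (1)·f(k) = k**2 - 5*k/3 - 1.
Bound: deg f ≤ 3.
Coefficient equations give f(k) = k**2*(k - 4)/3.
Certificate R = B(k−1)f/C = k**2*(k - 4)/(3*k**2 - 5*k - 3) gives s_k = k**2*(k - 4).
s_(k+1) − s_k = 3*k**2 - 5*k - 3 = t_k.

s_k = k^{2} \left(k - 4\right)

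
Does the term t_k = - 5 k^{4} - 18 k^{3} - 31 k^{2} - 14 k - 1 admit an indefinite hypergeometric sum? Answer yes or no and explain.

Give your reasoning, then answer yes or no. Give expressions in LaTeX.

Yes. s_k = k \left(- k^{4} - 2 k^{3} - 3 k^{2} + 4 k + 1\right).

r(k) = (5*k**4 + 38*k**3 + 115*k**2 + 150*k + 69)/(5*k**4 + 18*k**3 + 31*k**2 + 14*k + 1) after simplifying.
Take A(k)=1, B(k)=1, C(k)=k**4 + 18*k**3/5 + 31*k**2/5 + 14*k/5 + 1/5.
f must satisfy (1)·f(k+1) − (1)·f(k) = k**4 + 18*k**3/5 + 31*k**2/5 + 14*k/5 + 1/5.
Bound: deg f ≤ 5.
Solve for f: f(k) = k*(k**4 + 2*k**3 + 3*k**2 - 4*k - 1)/5 (degree 5 ≤ 5).
Then R = B(k−1)f/C = k*(k**4 + 2*k**3 + 3*k**2 - 4*k - 1)/(5*k**4 + 18*k**3 + 31*k**2 + 14*k + 1), so s_k = R(k)·t_k = k*(-k**4 - 2*k**3 - 3*k**2 + 4*k + 1).
s_(k+1) − s_k = -5*k**4 - 18*k**3 - 31*k**2 - 14*k - 1 = t_k.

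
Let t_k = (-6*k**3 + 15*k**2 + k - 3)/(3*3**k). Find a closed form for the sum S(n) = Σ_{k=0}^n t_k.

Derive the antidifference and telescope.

r(k) = (6*k**3 + 3*k**2 - 13*k - 7)/(3*(6*k**3 - 15*k**2 - k + 3)) after simplifying.
A = 1/3, B = 1, C = k**3 - 5*k**2/2 - k/6 + 1/2.
Solve (1/3)·f(k+1) − (1)·f(k) = k**3 - 5*k**2/2 - k/6 + 1/2.
Degrees (0,0,3) ⇒ d ≤ 3.
Coefficient equations give f(k) = -(3*k**3 - 3*k**2 + k + 2)/2.
So s_k = (B(k−1)f/C)·t_k = (-3*(3*k**3 - 3*k**2 + k + 2)/(6*k**3 - 15*k**2 - k + 3))·t_k = (3*k**3 - 3*k**2 + k + 2)/3**k.
s_(k+1) − s_k = (-6*k**3 + 15*k**2 + k - 3)/(3*3**k) = t_k.
s_(n+1) = 3**(-n - 1)*(3*n**3 + 6*n**2 + 4*n + 3) and s_(0) = 2, so S(n) = (-6*3**n + 3*n**3 + 6*n**2 + 4*n + 3)/(3*3**n).

S(n) = (-6*3**n + 3*n**3 + 6*n**2 + 4*n + 3)/(3*3**n)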